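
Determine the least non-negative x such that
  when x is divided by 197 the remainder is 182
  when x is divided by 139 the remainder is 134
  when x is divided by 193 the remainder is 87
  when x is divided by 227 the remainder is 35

Combine the congruences pairwise.
From x ≡ 182 (mod 197) write x = 182 + 197t. Substituting into x ≡ 134 (mod 139) gives 197t ≡ 91 (mod 139), and since 58⁻¹ ≡ 12 (mod 139), t ≡ 119. Hence x ≡ 182 + 197·119 = 23625 (mod 27383).
From x ≡ 23625 (mod 27383) write x = 23625 + 27383t. Substituting into x ≡ 87 (mod 193) gives 27383t ≡ 8 (mod 193), and since 170⁻¹ ≡ 151 (mod 193), t ≡ 50. Hence x ≡ 23625 + 27383·50 = 1392775 (mod 5284919).
From x ≡ 1392775 (mod 5284919) write x = 1392775 + 5284919t. Substituting into x ≡ 35 (mod 227) gives 5284919t ≡ 132 (mod 227), and since 132⁻¹ ≡ 43 (mod 227), t ≡ 1. Hence x ≡ 1392775 + 5284919·1 = 6677694 (mod 1199676613).

6677694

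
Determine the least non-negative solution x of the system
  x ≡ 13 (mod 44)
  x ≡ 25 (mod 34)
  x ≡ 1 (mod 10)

1861

gcd(44, 34) = 2 and 2 | (25 − 13), so the pair is consistent; merging gives x ≡ 365 (mod 748), where 748 = lcm(44, 34).
gcd(748, 10) = 2 and 2 | (1 − 365), so the pair is consistent; merging gives x ≡ 1861 (mod 3740), where 3740 = lcm(748, 10).
The solution is unique modulo lcm(44, 34, 10) = 3740.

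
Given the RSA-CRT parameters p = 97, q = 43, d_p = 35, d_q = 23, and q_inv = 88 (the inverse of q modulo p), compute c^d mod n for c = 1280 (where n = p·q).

m₁ = c^(d_p) mod p: c ≡ 19 (mod 97), and 19^35 mod 97 = 69.
m₂ = c^(d_q) mod q: c ≡ 33 (mod 43), and 33^23 mod 43 = 29.
h = q_inv·(m₁ − m₂) mod p = 88·(69 − 29) mod 97 = 28.
m = m₂ + h·q = 29 + 28·43 = 1233.

1233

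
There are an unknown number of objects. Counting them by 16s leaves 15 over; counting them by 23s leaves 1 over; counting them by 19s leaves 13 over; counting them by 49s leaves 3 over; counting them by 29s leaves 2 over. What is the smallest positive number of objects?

Combine the congruences pairwise.
From N ≡ 15 (mod 16) write N = 15 + 16t. Substituting into N ≡ 1 (mod 23) gives 16t ≡ 9 (mod 23), and since 16⁻¹ ≡ 13 (mod 23), t ≡ 2. Hence N ≡ 15 + 16·2 = 47 (mod 368).
From N ≡ 47 (mod 368) write N = 47 + 368t. Substituting into N ≡ 13 (mod 19) gives 368t ≡ 4 (mod 19), and since 7⁻¹ ≡ 11 (mod 19), t ≡ 6. Hence N ≡ 47 + 368·6 = 2255 (mod 6992).
From N ≡ 2255 (mod 6992) write N = 2255 + 6992t. Substituting into N ≡ 3 (mod 49) gives 6992t ≡ 2 (mod 49), and since 34⁻¹ ≡ 13 (mod 49), t ≡ 26. Hence N ≡ 2255 + 6992·26 = 184047 (mod 342608).
From N ≡ 184047 (mod 342608) write N = 184047 + 342608t. Substituting into N ≡ 2 (mod 29) gives 342608t ≡ 18 (mod 29), and since 2⁻¹ ≡ 15 (mod 29), t ≡ 9. Hence N ≡ 184047 + 342608·9 = 3267519 (mod 9935632).

3267519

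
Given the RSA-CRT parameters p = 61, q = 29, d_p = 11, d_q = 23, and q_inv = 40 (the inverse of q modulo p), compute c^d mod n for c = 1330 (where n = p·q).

m₁ = c^(d_p) mod p: c ≡ 49 (mod 61), and 49^11 mod 61 = 46.
m₂ = c^(d_q) mod q: c ≡ 25 (mod 29), and 25^23 mod 29 = 16.
h = q_inv·(m₁ − m₂) mod p = 40·(46 − 16) mod 61 = 41.
m = m₂ + h·q = 16 + 41·29 = 1205.

1205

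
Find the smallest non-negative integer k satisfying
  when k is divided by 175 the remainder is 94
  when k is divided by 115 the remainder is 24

3244

gcd(175, 115) = 5 and 5 | (24 − 94), so the pair is consistent; merging gives k ≡ 3244 (mod 4025), where 4025 = lcm(175, 115).
The solution is unique modulo lcm(175, 115) = 4025.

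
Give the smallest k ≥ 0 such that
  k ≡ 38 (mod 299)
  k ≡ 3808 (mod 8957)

129206

gcd(299, 8957) = 13 and 13 | (3808 − 38), so the pair is consistent; merging gives k ≡ 129206 (mod 206011), where 206011 = lcm(299, 8957).
The solution is unique modulo lcm(299, 8957) = 206011.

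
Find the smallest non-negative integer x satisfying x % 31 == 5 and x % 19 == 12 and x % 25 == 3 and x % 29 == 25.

168428

The moduli are pairwise coprime; N = 31·19·25·29 = 427025.
N/31 = 13775; 13775 ≡ 11 (mod 31); 11·17 ≡ 1, so inverse 17.
N/19 = 22475; 22475 ≡ 17 (mod 19); 17·9 ≡ 1, so inverse 9.
N/25 = 17081; 17081 ≡ 6 (mod 25); 6·21 ≡ 1, so inverse 21.
N/29 = 14725; 14725 ≡ 22 (mod 29); 22·4 ≡ 1, so inverse 4.
x ≡ 5·13775·17 + 12·22475·9 + 3·17081·21 + 25·14725·4 = 6146778.
6146778 mod 427025 = 168428.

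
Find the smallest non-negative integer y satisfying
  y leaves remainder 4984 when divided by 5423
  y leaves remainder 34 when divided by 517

Combine the congruences pairwise.
gcd(5423, 517) = 11 and 11 | (34 − 4984), so the pair is consistent; merging gives y ≡ 42945 (mod 254881), where 254881 = lcm(5423, 517).
The solution is unique modulo lcm(5423, 517) = 254881.

42945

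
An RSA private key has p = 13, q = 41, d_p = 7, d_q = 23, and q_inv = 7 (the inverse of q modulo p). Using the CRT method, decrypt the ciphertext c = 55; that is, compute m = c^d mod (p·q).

m₁ = c^(d_p) mod p: c ≡ 3 (mod 13), and 3^7 mod 13 = 3.
m₂ = c^(d_q) mod q: c ≡ 14 (mod 41), and 14^23 mod 41 = 3.
h = q_inv·(m₁ − m₂) mod p = 7·(3 − 3) mod 13 = 0.
m = m₂ + h·q = 3 + 0·41 = 3.

3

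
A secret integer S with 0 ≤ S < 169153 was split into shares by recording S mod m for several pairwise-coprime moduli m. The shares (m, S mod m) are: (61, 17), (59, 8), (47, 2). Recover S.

109512

Combine the congruences pairwise.
From S ≡ 17 (mod 61) write S = 17 + 61t. Substituting into S ≡ 8 (mod 59) gives 61t ≡ 50 (mod 59), and since 2⁻¹ ≡ 30 (mod 59), t ≡ 25. Hence S ≡ 17 + 61·25 = 1542 (mod 3599).
From S ≡ 1542 (mod 3599) write S = 1542 + 3599t. Substituting into S ≡ 2 (mod 47) gives 3599t ≡ 11 (mod 47), and since 27⁻¹ ≡ 7 (mod 47), t ≡ 30. Hence S ≡ 1542 + 3599·30 = 109512 (mod 169153).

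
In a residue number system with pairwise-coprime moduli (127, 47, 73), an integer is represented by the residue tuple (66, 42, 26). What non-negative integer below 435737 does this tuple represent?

226253

The moduli are pairwise coprime; N = 127·47·73 = 435737.
N/127 = 3431; 3431 ≡ 2 (mod 127); 2·64 ≡ 1, so inverse 64.
N/47 = 9271; 9271 ≡ 12 (mod 47); 12·4 ≡ 1, so inverse 4.
N/73 = 5969; 5969 ≡ 56 (mod 73); 56·30 ≡ 1, so inverse 30.
x ≡ 66·3431·64 + 42·9271·4 + 26·5969·30 = 20705892.
20705892 mod 435737 = 226253.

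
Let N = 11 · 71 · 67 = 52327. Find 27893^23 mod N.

50122

Mod 11: 27893 ≡ 8; by Fermat, exponent reduces to 23 mod 10 = 3; 8^3 ≡ 6 (mod 11).
Mod 71: 27893 ≡ 61; 61^23 ≡ 67 (mod 71).
Mod 67: 27893 ≡ 21; 21^23 ≡ 6 (mod 67).
Combine by CRT: x ≡ 6 (mod 11), x ≡ 67 (mod 71), x ≡ 6 (mod 67) ⇒ x ≡ 50122 (mod 52327).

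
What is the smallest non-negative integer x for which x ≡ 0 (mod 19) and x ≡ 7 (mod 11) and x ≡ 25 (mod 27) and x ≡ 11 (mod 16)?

From x ≡ 0 (mod 19) write x = 0 + 19t. Substituting into x ≡ 7 (mod 11) gives 19t ≡ 7 (mod 11), and since 8⁻¹ ≡ 7 (mod 11), t ≡ 5. Hence x ≡ 0 + 19·5 = 95 (mod 209).
From x ≡ 95 (mod 209) write x = 95 + 209t. Substituting into x ≡ 25 (mod 27) gives 209t ≡ 11 (mod 27), and since 20⁻¹ ≡ 23 (mod 27), t ≡ 10. Hence x ≡ 95 + 209·10 = 2185 (mod 5643).
From x ≡ 2185 (mod 5643) write x = 2185 + 5643t. Substituting into x ≡ 11 (mod 16) gives 5643t ≡ 2 (mod 16), and since 11⁻¹ ≡ 3 (mod 16), t ≡ 6. Hence x ≡ 2185 + 5643·6 = 36043 (mod 90288).

36043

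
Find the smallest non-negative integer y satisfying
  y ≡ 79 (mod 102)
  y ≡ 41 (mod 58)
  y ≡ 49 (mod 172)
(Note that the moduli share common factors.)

gcd(102, 58) = 2 and 2 | (41 − 79), so the pair is consistent; merging gives y ≡ 1201 (mod 2958), where 2958 = lcm(102, 58).
gcd(2958, 172) = 2 and 2 | (49 − 1201), so the pair is consistent; merging gives y ≡ 125437 (mod 254388), where 254388 = lcm(2958, 172).
The solution is unique modulo lcm(102, 58, 172) = 254388.

125437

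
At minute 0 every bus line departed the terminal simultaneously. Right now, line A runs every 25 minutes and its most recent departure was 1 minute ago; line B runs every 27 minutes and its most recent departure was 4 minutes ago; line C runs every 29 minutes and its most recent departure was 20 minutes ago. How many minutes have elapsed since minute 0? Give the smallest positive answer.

The moduli are pairwise coprime; N = 25·27·29 = 19575.
N/25 = 783; 783 ≡ 8 (mod 25); 8·22 ≡ 1, so inverse 22.
N/27 = 725; 725 ≡ 23 (mod 27); 23·20 ≡ 1, so inverse 20.
N/29 = 675; 675 ≡ 8 (mod 29); 8·11 ≡ 1, so inverse 11.
t ≡ 1·783·22 + 4·725·20 + 20·675·11 = 223726.
223726 mod 19575 = 8401.

8401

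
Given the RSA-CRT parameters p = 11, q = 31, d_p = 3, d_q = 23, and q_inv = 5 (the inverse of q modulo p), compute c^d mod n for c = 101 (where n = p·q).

140

m₁ = c^(d_p) mod p: c ≡ 2 (mod 11), and 2^3 mod 11 = 8.
m₂ = c^(d_q) mod q: c ≡ 8 (mod 31), and 8^23 mod 31 = 16.
h = q_inv·(m₁ − m₂) mod p = 5·(8 − 16) mod 11 = 4.
m = m₂ + h·q = 16 + 4·31 = 140.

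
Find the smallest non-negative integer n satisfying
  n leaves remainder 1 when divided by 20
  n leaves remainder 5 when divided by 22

181

Combine the congruences pairwise.
gcd(20, 22) = 2 and 2 | (5 − 1), so the pair is consistent; merging gives n ≡ 181 (mod 220), where 220 = lcm(20, 22).
The solution is unique modulo lcm(20, 22) = 220.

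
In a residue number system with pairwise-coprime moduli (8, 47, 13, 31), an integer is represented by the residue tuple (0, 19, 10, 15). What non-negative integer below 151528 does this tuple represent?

The moduli are pairwise coprime; N = 8·47·13·31 = 151528.
N/8 = 18941; 18941 ≡ 5 (mod 8); 5·5 ≡ 1, so inverse 5.
N/47 = 3224; 3224 ≡ 28 (mod 47); 28·42 ≡ 1, so inverse 42.
N/13 = 11656; 11656 ≡ 8 (mod 13); 8·5 ≡ 1, so inverse 5.
N/31 = 4888; 4888 ≡ 21 (mod 31); 21·3 ≡ 1, so inverse 3.
x ≡ 0·18941·5 + 19·3224·42 + 10·11656·5 + 15·4888·3 = 3375512.
3375512 mod 151528 = 41896.

41896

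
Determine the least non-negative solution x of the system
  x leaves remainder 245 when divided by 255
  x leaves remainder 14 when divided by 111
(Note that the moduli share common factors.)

gcd(255, 111) = 3 and 3 | (14 − 245), so the pair is consistent; merging gives x ≡ 7895 (mod 9435), where 9435 = lcm(255, 111).
The solution is unique modulo lcm(255, 111) = 9435.

7895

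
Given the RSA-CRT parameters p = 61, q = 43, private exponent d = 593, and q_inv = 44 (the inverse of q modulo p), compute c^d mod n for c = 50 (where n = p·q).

1026

d_p = d mod (p−1) = 593 mod 60 = 53; d_q = d mod (q−1) = 5.
m₁ = c^(d_p) mod p: c ≡ 50 (mod 61), and 50^53 mod 61 = 50.
m₂ = c^(d_q) mod q: c ≡ 7 (mod 43), and 7^5 mod 43 = 37.
h = q_inv·(m₁ − m₂) mod p = 44·(50 − 37) mod 61 = 23.
m = m₂ + h·q = 37 + 23·43 = 1026.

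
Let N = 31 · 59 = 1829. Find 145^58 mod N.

Mod 31: 145 ≡ 21; by Fermat, exponent reduces to 58 mod 30 = 28; 21^28 ≡ 9 (mod 31).
Mod 59: 145 ≡ 27; since 58 | 58, by Fermat 27^58 ≡ 1 (mod 59).
Combine by CRT: x ≡ 9 (mod 31), x ≡ 1 (mod 59) ⇒ x ≡ 1063 (mod 1829).

1063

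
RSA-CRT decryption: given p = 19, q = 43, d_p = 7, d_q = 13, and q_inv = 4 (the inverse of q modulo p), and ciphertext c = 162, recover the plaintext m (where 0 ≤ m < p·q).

m₁ = c^(d_p) mod p: c ≡ 10 (mod 19), and 10^7 mod 19 = 15.
m₂ = c^(d_q) mod q: c ≡ 33 (mod 43), and 33^13 mod 43 = 5.
h = q_inv·(m₁ − m₂) mod p = 4·(15 − 5) mod 19 = 2.
m = m₂ + h·q = 5 + 2·43 = 91.

91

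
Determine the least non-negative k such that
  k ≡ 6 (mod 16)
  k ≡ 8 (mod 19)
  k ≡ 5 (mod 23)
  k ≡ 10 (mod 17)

The moduli are pairwise coprime; N = 16·19·23·17 = 118864.
N/16 = 7429; 7429 ≡ 5 (mod 16); 5·13 ≡ 1, so inverse 13.
N/19 = 6256; 6256 ≡ 5 (mod 19); 5·4 ≡ 1, so inverse 4.
N/23 = 5168; 5168 ≡ 16 (mod 23); 16·13 ≡ 1, so inverse 13.
N/17 = 6992; 6992 ≡ 5 (mod 17); 5·7 ≡ 1, so inverse 7.
k ≡ 6·7429·13 + 8·6256·4 + 5·5168·13 + 10·6992·7 = 1605014.
1605014 mod 118864 = 59782.

59782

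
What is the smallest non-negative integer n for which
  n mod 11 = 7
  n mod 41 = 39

326

From n ≡ 7 (mod 11) write n = 7 + 11t. Substituting into n ≡ 39 (mod 41) gives 11t ≡ 32 (mod 41), and since 11⁻¹ ≡ 15 (mod 41), t ≡ 29. Hence n ≡ 7 + 11·29 = 326 (mod 451).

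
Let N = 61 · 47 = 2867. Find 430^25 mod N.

1036

Mod 61: 430 ≡ 3; 3^25 ≡ 60 (mod 61).
Mod 47: 430 ≡ 7; 7^25 ≡ 2 (mod 47).
Combine by CRT: x ≡ 60 (mod 61), x ≡ 2 (mod 47) ⇒ x ≡ 1036 (mod 2867).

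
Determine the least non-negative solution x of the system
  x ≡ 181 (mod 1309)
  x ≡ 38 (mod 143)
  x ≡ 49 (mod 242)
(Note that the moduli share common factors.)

238419

gcd(1309, 143) = 11 and 11 | (38 − 181), so the pair is consistent; merging gives x ≡ 181 (mod 17017), where 17017 = lcm(1309, 143).
gcd(17017, 242) = 11 and 11 | (49 − 181), so the pair is consistent; merging gives x ≡ 238419 (mod 374374), where 374374 = lcm(17017, 242).
The solution is unique modulo lcm(1309, 143, 242) = 374374.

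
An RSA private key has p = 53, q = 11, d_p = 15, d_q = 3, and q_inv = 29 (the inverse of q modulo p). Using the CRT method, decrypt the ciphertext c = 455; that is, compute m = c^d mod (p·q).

581

m₁ = c^(d_p) mod p: c ≡ 31 (mod 53), and 31^15 mod 53 = 51.
m₂ = c^(d_q) mod q: c ≡ 4 (mod 11), and 4^3 mod 11 = 9.
h = q_inv·(m₁ − m₂) mod p = 29·(51 − 9) mod 53 = 52.
m = m₂ + h·q = 9 + 52·11 = 581.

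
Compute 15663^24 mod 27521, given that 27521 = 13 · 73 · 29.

Mod 13: 15663 ≡ 11; since 12 | 24, by Fermat 11^24 ≡ 1 (mod 13).
Mod 73: 15663 ≡ 41; 41^24 ≡ 8 (mod 73).
Mod 29: 15663 ≡ 3; 3^24 ≡ 24 (mod 29).
Combine by CRT: x ≡ 1 (mod 13), x ≡ 8 (mod 73), x ≡ 24 (mod 29) ⇒ x ≡ 19280 (mod 27521).

19280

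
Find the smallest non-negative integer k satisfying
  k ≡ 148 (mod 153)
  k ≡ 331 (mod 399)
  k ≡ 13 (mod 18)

10705

Combine the congruences pairwise.
gcd(153, 399) = 3 and 3 | (331 − 148), so the pair is consistent; merging gives k ≡ 10705 (mod 20349), where 20349 = lcm(153, 399).
gcd(20349, 18) = 9 and 9 | (13 − 10705), so the pair is consistent; merging gives k ≡ 10705 (mod 40698), where 40698 = lcm(20349, 18).
The solution is unique modulo lcm(153, 399, 18) = 40698.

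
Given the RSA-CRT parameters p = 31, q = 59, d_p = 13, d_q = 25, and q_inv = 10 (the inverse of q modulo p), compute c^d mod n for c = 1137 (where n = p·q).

m₁ = c^(d_p) mod p: c ≡ 21 (mod 31), and 21^13 mod 31 = 22.
m₂ = c^(d_q) mod q: c ≡ 16 (mod 59), and 16^25 mod 59 = 9.
h = q_inv·(m₁ − m₂) mod p = 10·(22 − 9) mod 31 = 6.
m = m₂ + h·q = 9 + 6·59 = 363.

363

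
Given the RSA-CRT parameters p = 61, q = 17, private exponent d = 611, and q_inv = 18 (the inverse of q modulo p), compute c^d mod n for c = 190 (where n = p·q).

d_p = d mod (p−1) = 611 mod 60 = 11; d_q = d mod (q−1) = 3.
m₁ = c^(d_p) mod p: c ≡ 7 (mod 61), and 7^11 mod 61 = 31.
m₂ = c^(d_q) mod q: c ≡ 3 (mod 17), and 3^3 mod 17 = 10.
h = q_inv·(m₁ − m₂) mod p = 18·(31 − 10) mod 61 = 12.
m = m₂ + h·q = 10 + 12·17 = 214.

214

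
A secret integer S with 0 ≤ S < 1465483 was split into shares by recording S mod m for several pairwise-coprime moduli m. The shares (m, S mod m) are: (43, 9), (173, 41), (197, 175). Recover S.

From S ≡ 9 (mod 43) write S = 9 + 43t. Substituting into S ≡ 41 (mod 173) gives 43t ≡ 32 (mod 173), and since 43⁻¹ ≡ 169 (mod 173), t ≡ 45. Hence S ≡ 9 + 43·45 = 1944 (mod 7439).
From S ≡ 1944 (mod 7439) write S = 1944 + 7439t. Substituting into S ≡ 175 (mod 197) gives 7439t ≡ 4 (mod 197), and since 150⁻¹ ≡ 88 (mod 197), t ≡ 155. Hence S ≡ 1944 + 7439·155 = 1154989 (mod 1465483).

1154989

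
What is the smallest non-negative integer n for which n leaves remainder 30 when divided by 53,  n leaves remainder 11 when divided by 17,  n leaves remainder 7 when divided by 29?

The moduli are pairwise coprime; M = 53·17·29 = 26129.
M/53 = 493; 493 ≡ 16 (mod 53); 16·10 ≡ 1, so inverse 10.
M/17 = 1537; 1537 ≡ 7 (mod 17); 7·5 ≡ 1, so inverse 5.
M/29 = 901; 901 ≡ 2 (mod 29); 2·15 ≡ 1, so inverse 15.
n ≡ 30·493·10 + 11·1537·5 + 7·901·15 = 327040.
327040 mod 26129 = 13492.

13492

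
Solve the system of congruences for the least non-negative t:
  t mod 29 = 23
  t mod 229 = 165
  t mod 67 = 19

13218

The moduli are pairwise coprime; N = 29·229·67 = 444947.
N/29 = 15343; 15343 ≡ 2 (mod 29); 2·15 ≡ 1, so inverse 15.
N/229 = 1943; 1943 ≡ 111 (mod 229); 111·196 ≡ 1, so inverse 196.
N/67 = 6641; 6641 ≡ 8 (mod 67); 8·42 ≡ 1, so inverse 42.
t ≡ 23·15343·15 + 165·1943·196 + 19·6641·42 = 73429473.
73429473 mod 444947 = 13218.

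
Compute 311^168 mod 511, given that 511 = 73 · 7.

64

Mod 73: 311 ≡ 19; by Fermat, exponent reduces to 168 mod 72 = 24; 19^24 ≡ 64 (mod 73).
Mod 7: 311 ≡ 3; since 6 | 168, by Fermat 3^168 ≡ 1 (mod 7).
Combine by CRT: x ≡ 64 (mod 73), x ≡ 1 (mod 7) ⇒ x ≡ 64 (mod 511).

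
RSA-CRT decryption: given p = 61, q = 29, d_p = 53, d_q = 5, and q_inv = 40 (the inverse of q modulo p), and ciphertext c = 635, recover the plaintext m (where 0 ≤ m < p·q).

m₁ = c^(d_p) mod p: c ≡ 25 (mod 61), and 25^53 mod 61 = 56.
m₂ = c^(d_q) mod q: c ≡ 26 (mod 29), and 26^5 mod 29 = 18.
h = q_inv·(m₁ − m₂) mod p = 40·(56 − 18) mod 61 = 56.
m = m₂ + h·q = 18 + 56·29 = 1642.

1642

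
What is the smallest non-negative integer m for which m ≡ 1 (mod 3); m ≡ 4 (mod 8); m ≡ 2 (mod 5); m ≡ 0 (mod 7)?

From m ≡ 1 (mod 3) write m = 1 + 3t. Substituting into m ≡ 4 (mod 8) gives 3t ≡ 3 (mod 8), and since 3⁻¹ ≡ 3 (mod 8), t ≡ 1. Hence m ≡ 1 + 3·1 = 4 (mod 24).
From m ≡ 4 (mod 24) write m = 4 + 24t. Substituting into m ≡ 2 (mod 5) gives 24t ≡ 3 (mod 5), and since 4⁻¹ ≡ 4 (mod 5), t ≡ 2. Hence m ≡ 4 + 24·2 = 52 (mod 120).
From m ≡ 52 (mod 120) write m = 52 + 120t. Substituting into m ≡ 0 (mod 7) gives 120t ≡ 4 (mod 7), and since 1⁻¹ ≡ 1 (mod 7), t ≡ 4. Hence m ≡ 52 + 120·4 = 532 (mod 840).

532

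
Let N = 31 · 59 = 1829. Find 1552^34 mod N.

Mod 31: 1552 ≡ 2; by Fermat, exponent reduces to 34 mod 30 = 4; 2^4 ≡ 16 (mod 31).
Mod 59: 1552 ≡ 18; 18^34 ≡ 25 (mod 59).
Combine by CRT: x ≡ 16 (mod 31), x ≡ 25 (mod 59) ⇒ x ≡ 202 (mod 1829).

202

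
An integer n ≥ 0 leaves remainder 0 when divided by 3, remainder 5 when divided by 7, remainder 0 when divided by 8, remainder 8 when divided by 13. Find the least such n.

1776

Combine the congruences pairwise.
From n ≡ 0 (mod 3) write n = 0 + 3t. Substituting into n ≡ 5 (mod 7) gives 3t ≡ 5 (mod 7), and since 3⁻¹ ≡ 5 (mod 7), t ≡ 4. Hence n ≡ 0 + 3·4 = 12 (mod 21).
From n ≡ 12 (mod 21) write n = 12 + 21t. Substituting into n ≡ 0 (mod 8) gives 21t ≡ 4 (mod 8), and since 5⁻¹ ≡ 5 (mod 8), t ≡ 4. Hence n ≡ 12 + 21·4 = 96 (mod 168).
From n ≡ 96 (mod 168) write n = 96 + 168t. Substituting into n ≡ 8 (mod 13) gives 168t ≡ 3 (mod 13), and since 12⁻¹ ≡ 12 (mod 13), t ≡ 10. Hence n ≡ 96 + 168·10 = 1776 (mod 2184).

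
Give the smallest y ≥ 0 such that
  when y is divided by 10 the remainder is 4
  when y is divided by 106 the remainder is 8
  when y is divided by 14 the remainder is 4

3294

Combine the congruences pairwise.
gcd(10, 106) = 2 and 2 | (8 − 4), so the pair is consistent; merging gives y ≡ 114 (mod 530), where 530 = lcm(10, 106).
gcd(530, 14) = 2 and 2 | (4 − 114), so the pair is consistent; merging gives y ≡ 3294 (mod 3710), where 3710 = lcm(530, 14).
The solution is unique modulo lcm(10, 106, 14) = 3710.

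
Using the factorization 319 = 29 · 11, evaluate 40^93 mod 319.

Mod 29: 40 ≡ 11; by Fermat, exponent reduces to 93 mod 28 = 9; 11^9 ≡ 2 (mod 29).
Mod 11: 40 ≡ 7; by Fermat, exponent reduces to 93 mod 10 = 3; 7^3 ≡ 2 (mod 11).
Combine by CRT: x ≡ 2 (mod 29), x ≡ 2 (mod 11) ⇒ x ≡ 2 (mod 319).

2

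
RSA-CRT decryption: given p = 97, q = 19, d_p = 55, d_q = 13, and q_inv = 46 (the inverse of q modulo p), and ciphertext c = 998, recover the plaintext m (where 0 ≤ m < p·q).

602

m₁ = c^(d_p) mod p: c ≡ 28 (mod 97), and 28^55 mod 97 = 20.
m₂ = c^(d_q) mod q: c ≡ 10 (mod 19), and 10^13 mod 19 = 13.
h = q_inv·(m₁ − m₂) mod p = 46·(20 − 13) mod 97 = 31.
m = m₂ + h·q = 13 + 31·19 = 602.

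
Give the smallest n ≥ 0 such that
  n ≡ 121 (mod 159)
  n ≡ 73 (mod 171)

757

gcd(159, 171) = 3 and 3 | (73 − 121), so the pair is consistent; merging gives n ≡ 757 (mod 9063), where 9063 = lcm(159, 171).
The solution is unique modulo lcm(159, 171) = 9063.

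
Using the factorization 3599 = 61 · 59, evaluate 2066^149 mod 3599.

Mod 61: 2066 ≡ 53; by Fermat, exponent reduces to 149 mod 60 = 29; 53^29 ≡ 23 (mod 61).
Mod 59: 2066 ≡ 1; by Fermat, exponent reduces to 149 mod 58 = 33; 1^33 ≡ 1 (mod 59).
Combine by CRT: x ≡ 23 (mod 61), x ≡ 1 (mod 59) ⇒ x ≡ 2951 (mod 3599).

2951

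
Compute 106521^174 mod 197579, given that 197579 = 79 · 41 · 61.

Mod 79: 106521 ≡ 29; by Fermat, exponent reduces to 174 mod 78 = 18; 29^18 ≡ 52 (mod 79).
Mod 41: 106521 ≡ 3; by Fermat, exponent reduces to 174 mod 40 = 14; 3^14 ≡ 32 (mod 41).
Mod 61: 106521 ≡ 15; by Fermat, exponent reduces to 174 mod 60 = 54; 15^54 ≡ 9 (mod 61).
Combine by CRT: x ≡ 52 (mod 79), x ≡ 32 (mod 41), x ≡ 9 (mod 61) ⇒ x ≡ 77235 (mod 197579).

77235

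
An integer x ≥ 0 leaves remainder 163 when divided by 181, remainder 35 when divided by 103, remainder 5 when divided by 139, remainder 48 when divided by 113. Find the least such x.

From x ≡ 163 (mod 181) write x = 163 + 181t. Substituting into x ≡ 35 (mod 103) gives 181t ≡ 78 (mod 103), and since 78⁻¹ ≡ 70 (mod 103), t ≡ 1. Hence x ≡ 163 + 181·1 = 344 (mod 18643).
From x ≡ 344 (mod 18643) write x = 344 + 18643t. Substituting into x ≡ 5 (mod 139) gives 18643t ≡ 78 (mod 139), and since 17⁻¹ ≡ 90 (mod 139), t ≡ 70. Hence x ≡ 344 + 18643·70 = 1305354 (mod 2591377).
From x ≡ 1305354 (mod 2591377) write x = 1305354 + 2591377t. Substituting into x ≡ 48 (mod 113) gives 2591377t ≡ 70 (mod 113), and since 61⁻¹ ≡ 63 (mod 113), t ≡ 3. Hence x ≡ 1305354 + 2591377·3 = 9079485 (mod 292825601).

9079485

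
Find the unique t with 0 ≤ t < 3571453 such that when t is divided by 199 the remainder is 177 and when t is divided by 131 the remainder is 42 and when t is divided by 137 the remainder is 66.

2153158

Combine the congruences pairwise.
From t ≡ 177 (mod 199) write t = 177 + 199s. Substituting into t ≡ 42 (mod 131) gives 199s ≡ 127 (mod 131), and since 68⁻¹ ≡ 79 (mod 131), s ≡ 77. Hence t ≡ 177 + 199·77 = 15500 (mod 26069).
From t ≡ 15500 (mod 26069) write t = 15500 + 26069s. Substituting into t ≡ 66 (mod 137) gives 26069s ≡ 47 (mod 137), and since 39⁻¹ ≡ 130 (mod 137), s ≡ 82. Hence t ≡ 15500 + 26069·82 = 2153158 (mod 3571453).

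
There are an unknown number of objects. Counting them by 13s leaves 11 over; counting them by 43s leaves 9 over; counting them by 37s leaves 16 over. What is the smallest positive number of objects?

10931

The moduli are pairwise coprime; M = 13·43·37 = 20683.
M/13 = 1591; 1591 ≡ 5 (mod 13); 5·8 ≡ 1, so inverse 8.
M/43 = 481; 481 ≡ 8 (mod 43); 8·27 ≡ 1, so inverse 27.
M/37 = 559; 559 ≡ 4 (mod 37); 4·28 ≡ 1, so inverse 28.
N ≡ 11·1591·8 + 9·481·27 + 16·559·28 = 507323.
507323 mod 20683 = 10931.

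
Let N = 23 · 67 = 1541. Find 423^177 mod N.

308

Mod 23: 423 ≡ 9; by Fermat, exponent reduces to 177 mod 22 = 1; 9^1 ≡ 9 (mod 23).
Mod 67: 423 ≡ 21; by Fermat, exponent reduces to 177 mod 66 = 45; 21^45 ≡ 40 (mod 67).
Combine by CRT: x ≡ 9 (mod 23), x ≡ 40 (mod 67) ⇒ x ≡ 308 (mod 1541).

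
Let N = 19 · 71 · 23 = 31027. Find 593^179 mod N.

28809

Mod 19: 593 ≡ 4; by Fermat, exponent reduces to 179 mod 18 = 17; 4^17 ≡ 5 (mod 19).
Mod 71: 593 ≡ 25; by Fermat, exponent reduces to 179 mod 70 = 39; 25^39 ≡ 54 (mod 71).
Mod 23: 593 ≡ 18; by Fermat, exponent reduces to 179 mod 22 = 3; 18^3 ≡ 13 (mod 23).
Combine by CRT: x ≡ 5 (mod 19), x ≡ 54 (mod 71), x ≡ 13 (mod 23) ⇒ x ≡ 28809 (mod 31027).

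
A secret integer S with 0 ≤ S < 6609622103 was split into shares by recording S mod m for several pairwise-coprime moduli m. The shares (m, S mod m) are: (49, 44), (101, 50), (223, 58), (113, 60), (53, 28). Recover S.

2411603007

The moduli are pairwise coprime; N = 49·101·223·113·53 = 6609622103.
N/49 = 134890247; 134890247 ≡ 9 (mod 49); 9·11 ≡ 1, so inverse 11.
N/101 = 65441803; 65441803 ≡ 65 (mod 101); 65·14 ≡ 1, so inverse 14.
N/223 = 29639561; 29639561 ≡ 185 (mod 223); 185·88 ≡ 1, so inverse 88.
N/113 = 58492231; 58492231 ≡ 41 (mod 113); 41·102 ≡ 1, so inverse 102.
N/53 = 124709851; 124709851 ≡ 3 (mod 53); 3·18 ≡ 1, so inverse 18.
S ≡ 44·134890247·11 + 50·65441803·14 + 58·29639561·88 + 60·58492231·102 + 28·124709851·18 = 683202679616.
683202679616 mod 6609622103 = 2411603007.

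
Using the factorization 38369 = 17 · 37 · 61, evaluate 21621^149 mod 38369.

Mod 17: 21621 ≡ 14; by Fermat, exponent reduces to 149 mod 16 = 5; 14^5 ≡ 12 (mod 17).
Mod 37: 21621 ≡ 13; by Fermat, exponent reduces to 149 mod 36 = 5; 13^5 ≡ 35 (mod 37).
Mod 61: 21621 ≡ 27; by Fermat, exponent reduces to 149 mod 60 = 29; 27^29 ≡ 52 (mod 61).
Combine by CRT: x ≡ 12 (mod 17), x ≡ 35 (mod 37), x ≡ 52 (mod 61) ⇒ x ≡ 4993 (mod 38369).

4993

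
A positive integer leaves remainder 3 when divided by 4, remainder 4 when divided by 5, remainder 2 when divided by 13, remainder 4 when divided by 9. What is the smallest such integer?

1939

From N ≡ 3 (mod 4) write N = 3 + 4t. Substituting into N ≡ 4 (mod 5) gives 4t ≡ 1 (mod 5), and since 4⁻¹ ≡ 4 (mod 5), t ≡ 4. Hence N ≡ 3 + 4·4 = 19 (mod 20).
From N ≡ 19 (mod 20) write N = 19 + 20t. Substituting into N ≡ 2 (mod 13) gives 20t ≡ 9 (mod 13), and since 7⁻¹ ≡ 2 (mod 13), t ≡ 5. Hence N ≡ 19 + 20·5 = 119 (mod 260).
From N ≡ 119 (mod 260) write N = 119 + 260t. Substituting into N ≡ 4 (mod 9) gives 260t ≡ 2 (mod 9), and since 8⁻¹ ≡ 8 (mod 9), t ≡ 7. Hence N ≡ 119 + 260·7 = 1939 (mod 2340).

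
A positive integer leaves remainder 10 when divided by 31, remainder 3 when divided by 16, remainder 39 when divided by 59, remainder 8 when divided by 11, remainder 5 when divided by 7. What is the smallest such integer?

Combine the congruences pairwise.
From a ≡ 10 (mod 31) write a = 10 + 31t. Substituting into a ≡ 3 (mod 16) gives 31t ≡ 9 (mod 16), and since 15⁻¹ ≡ 15 (mod 16), t ≡ 7. Hence a ≡ 10 + 31·7 = 227 (mod 496).
From a ≡ 227 (mod 496) write a = 227 + 496t. Substituting into a ≡ 39 (mod 59) gives 496t ≡ 48 (mod 59), and since 24⁻¹ ≡ 32 (mod 59), t ≡ 2. Hence a ≡ 227 + 496·2 = 1219 (mod 29264).
From a ≡ 1219 (mod 29264) write a = 1219 + 29264t. Substituting into a ≡ 8 (mod 11) gives 29264t ≡ 10 (mod 11), and since 4⁻¹ ≡ 3 (mod 11), t ≡ 8. Hence a ≡ 1219 + 29264·8 = 235331 (mod 321904).
From a ≡ 235331 (mod 321904) write a = 235331 + 321904t. Substituting into a ≡ 5 (mod 7) gives 321904t ≡ 0 (mod 7), and since 2⁻¹ ≡ 4 (mod 7), t ≡ 0. Hence a ≡ 235331 + 321904·0 = 235331 (mod 2253328).

235331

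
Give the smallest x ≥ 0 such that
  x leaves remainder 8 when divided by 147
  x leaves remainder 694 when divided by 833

gcd(147, 833) = 49 and 49 | (694 − 8), so the pair is consistent; merging gives x ≡ 2360 (mod 2499), where 2499 = lcm(147, 833).
The solution is unique modulo lcm(147, 833) = 2499.

2360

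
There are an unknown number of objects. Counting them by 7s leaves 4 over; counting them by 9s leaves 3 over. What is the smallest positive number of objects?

From N ≡ 4 (mod 7) write N = 4 + 7t. Substituting into N ≡ 3 (mod 9) gives 7t ≡ 8 (mod 9), and since 7⁻¹ ≡ 4 (mod 9), t ≡ 5. Hence N ≡ 4 + 7·5 = 39 (mod 63).

39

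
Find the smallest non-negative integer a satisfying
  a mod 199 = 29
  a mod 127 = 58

21521

From a ≡ 29 (mod 199) write a = 29 + 199t. Substituting into a ≡ 58 (mod 127) gives 199t ≡ 29 (mod 127), and since 72⁻¹ ≡ 30 (mod 127), t ≡ 108. Hence a ≡ 29 + 199·108 = 21521 (mod 25273).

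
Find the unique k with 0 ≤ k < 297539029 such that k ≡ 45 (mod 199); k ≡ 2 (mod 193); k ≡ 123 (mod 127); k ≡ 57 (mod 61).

Combine the congruences pairwise.
From k ≡ 45 (mod 199) write k = 45 + 199t. Substituting into k ≡ 2 (mod 193) gives 199t ≡ 150 (mod 193), and since 6⁻¹ ≡ 161 (mod 193), t ≡ 25. Hence k ≡ 45 + 199·25 = 5020 (mod 38407).
From k ≡ 5020 (mod 38407) write k = 5020 + 38407t. Substituting into k ≡ 123 (mod 127) gives 38407t ≡ 56 (mod 127), and since 53⁻¹ ≡ 12 (mod 127), t ≡ 37. Hence k ≡ 5020 + 38407·37 = 1426079 (mod 4877689).
From k ≡ 1426079 (mod 4877689) write k = 1426079 + 4877689t. Substituting into k ≡ 57 (mod 61) gives 4877689t ≡ 36 (mod 61), and since 7⁻¹ ≡ 35 (mod 61), t ≡ 40. Hence k ≡ 1426079 + 4877689·40 = 196533639 (mod 297539029).

196533639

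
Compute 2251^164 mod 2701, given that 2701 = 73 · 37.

Mod 73: 2251 ≡ 61; by Fermat, exponent reduces to 164 mod 72 = 20; 61^20 ≡ 2 (mod 73).
Mod 37: 2251 ≡ 31; by Fermat, exponent reduces to 164 mod 36 = 20; 31^20 ≡ 1 (mod 37).
Combine by CRT: x ≡ 2 (mod 73), x ≡ 1 (mod 37) ⇒ x ≡ 75 (mod 2701).

75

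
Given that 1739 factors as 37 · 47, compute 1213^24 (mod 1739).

667

Mod 37: 1213 ≡ 29; 29^24 ≡ 1 (mod 37).
Mod 47: 1213 ≡ 38; 38^24 ≡ 9 (mod 47).
Combine by CRT: x ≡ 1 (mod 37), x ≡ 9 (mod 47) ⇒ x ≡ 667 (mod 1739).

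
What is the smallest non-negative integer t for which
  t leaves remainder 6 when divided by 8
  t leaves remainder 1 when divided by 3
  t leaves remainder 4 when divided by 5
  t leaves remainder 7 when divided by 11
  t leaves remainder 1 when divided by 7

6574

The moduli are pairwise coprime; N = 8·3·5·11·7 = 9240.
N/8 = 1155; 1155 ≡ 3 (mod 8); 3·3 ≡ 1, so inverse 3.
N/3 = 3080; 3080 ≡ 2 (mod 3); 2·2 ≡ 1, so inverse 2.
N/5 = 1848; 1848 ≡ 3 (mod 5); 3·2 ≡ 1, so inverse 2.
N/11 = 840; 840 ≡ 4 (mod 11); 4·3 ≡ 1, so inverse 3.
N/7 = 1320; 1320 ≡ 4 (mod 7); 4·2 ≡ 1, so inverse 2.
t ≡ 6·1155·3 + 1·3080·2 + 4·1848·2 + 7·840·3 + 1·1320·2 = 62014.
62014 mod 9240 = 6574.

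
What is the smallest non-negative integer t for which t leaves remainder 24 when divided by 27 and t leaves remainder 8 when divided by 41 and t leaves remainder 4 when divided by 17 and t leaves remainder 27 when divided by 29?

The moduli are pairwise coprime; N = 27·41·17·29 = 545751.
N/27 = 20213; 20213 ≡ 17 (mod 27); 17·8 ≡ 1, so inverse 8.
N/41 = 13311; 13311 ≡ 27 (mod 41); 27·38 ≡ 1, so inverse 38.
N/17 = 32103; 32103 ≡ 7 (mod 17); 7·5 ≡ 1, so inverse 5.
N/29 = 18819; 18819 ≡ 27 (mod 29); 27·14 ≡ 1, so inverse 14.
t ≡ 24·20213·8 + 8·13311·38 + 4·32103·5 + 27·18819·14 = 15683082.
15683082 mod 545751 = 402054.

402054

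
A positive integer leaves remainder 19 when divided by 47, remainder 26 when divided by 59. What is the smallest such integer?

1147

Combine the congruences pairwise.
From a ≡ 19 (mod 47) write a = 19 + 47t. Substituting into a ≡ 26 (mod 59) gives 47t ≡ 7 (mod 59), and since 47⁻¹ ≡ 54 (mod 59), t ≡ 24. Hence a ≡ 19 + 47·24 = 1147 (mod 2773).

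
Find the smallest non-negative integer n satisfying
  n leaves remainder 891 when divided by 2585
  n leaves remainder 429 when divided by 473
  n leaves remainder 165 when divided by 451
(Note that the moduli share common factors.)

3407921

Combine the congruences pairwise.
gcd(2585, 473) = 11 and 11 | (429 − 891), so the pair is consistent; merging gives n ≡ 73271 (mod 111155), where 111155 = lcm(2585, 473).
gcd(111155, 451) = 11 and 11 | (165 − 73271), so the pair is consistent; merging gives n ≡ 3407921 (mod 4557355), where 4557355 = lcm(111155, 451).
The solution is unique modulo lcm(2585, 473, 451) = 4557355.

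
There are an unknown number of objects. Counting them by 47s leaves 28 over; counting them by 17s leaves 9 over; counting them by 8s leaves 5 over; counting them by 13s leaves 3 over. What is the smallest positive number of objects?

30813

The moduli are pairwise coprime; M = 47·17·8·13 = 83096.
M/47 = 1768; 1768 ≡ 29 (mod 47); 29·13 ≡ 1, so inverse 13.
M/17 = 4888; 4888 ≡ 9 (mod 17); 9·2 ≡ 1, so inverse 2.
M/8 = 10387; 10387 ≡ 3 (mod 8); 3·3 ≡ 1, so inverse 3.
M/13 = 6392; 6392 ≡ 9 (mod 13); 9·3 ≡ 1, so inverse 3.
N ≡ 28·1768·13 + 9·4888·2 + 5·10387·3 + 3·6392·3 = 944869.
944869 mod 83096 = 30813.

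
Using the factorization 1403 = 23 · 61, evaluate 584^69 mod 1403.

Mod 23: 584 ≡ 9; by Fermat, exponent reduces to 69 mod 22 = 3; 9^3 ≡ 16 (mod 23).
Mod 61: 584 ≡ 35; by Fermat, exponent reduces to 69 mod 60 = 9; 35^9 ≡ 37 (mod 61).
Combine by CRT: x ≡ 16 (mod 23), x ≡ 37 (mod 61) ⇒ x ≡ 1074 (mod 1403).

1074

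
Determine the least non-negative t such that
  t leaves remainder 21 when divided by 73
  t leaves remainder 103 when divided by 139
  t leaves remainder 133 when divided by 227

46668

From t ≡ 21 (mod 73) write t = 21 + 73s. Substituting into t ≡ 103 (mod 139) gives 73s ≡ 82 (mod 139), and since 73⁻¹ ≡ 40 (mod 139), s ≡ 83. Hence t ≡ 21 + 73·83 = 6080 (mod 10147).
From t ≡ 6080 (mod 10147) write t = 6080 + 10147s. Substituting into t ≡ 133 (mod 227) gives 10147s ≡ 182 (mod 227), and since 159⁻¹ ≡ 10 (mod 227), s ≡ 4. Hence t ≡ 6080 + 10147·4 = 46668 (mod 2303369).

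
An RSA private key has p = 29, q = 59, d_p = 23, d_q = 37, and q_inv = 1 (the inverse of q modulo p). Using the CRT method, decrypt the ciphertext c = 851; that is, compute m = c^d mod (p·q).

1258

m₁ = c^(d_p) mod p: c ≡ 10 (mod 29), and 10^23 mod 29 = 11.
m₂ = c^(d_q) mod q: c ≡ 25 (mod 59), and 25^37 mod 59 = 19.
h = q_inv·(m₁ − m₂) mod p = 1·(11 − 19) mod 29 = 21.
m = m₂ + h·q = 19 + 21·59 = 1258.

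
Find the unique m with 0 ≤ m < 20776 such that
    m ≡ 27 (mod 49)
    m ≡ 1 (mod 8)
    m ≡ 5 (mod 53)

The moduli are pairwise coprime; N = 49·8·53 = 20776.
N/49 = 424; 424 ≡ 32 (mod 49); 32·23 ≡ 1, so inverse 23.
N/8 = 2597; 2597 ≡ 5 (mod 8); 5·5 ≡ 1, so inverse 5.
N/53 = 392; 392 ≡ 21 (mod 53); 21·48 ≡ 1, so inverse 48.
m ≡ 27·424·23 + 1·2597·5 + 5·392·48 = 370369.
370369 mod 20776 = 17177.

17177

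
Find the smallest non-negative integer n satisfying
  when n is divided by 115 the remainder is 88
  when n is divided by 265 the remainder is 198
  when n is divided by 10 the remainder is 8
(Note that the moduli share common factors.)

2848

Combine the congruences pairwise.
gcd(115, 265) = 5 and 5 | (198 − 88), so the pair is consistent; merging gives n ≡ 2848 (mod 6095), where 6095 = lcm(115, 265).
gcd(6095, 10) = 5 and 5 | (8 − 2848), so the pair is consistent; merging gives n ≡ 2848 (mod 12190), where 12190 = lcm(6095, 10).
The solution is unique modulo lcm(115, 265, 10) = 12190.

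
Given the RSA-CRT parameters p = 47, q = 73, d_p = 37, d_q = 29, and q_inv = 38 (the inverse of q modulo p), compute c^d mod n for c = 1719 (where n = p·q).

m₁ = c^(d_p) mod p: c ≡ 27 (mod 47), and 27^37 mod 47 = 18.
m₂ = c^(d_q) mod q: c ≡ 40 (mod 73), and 40^29 mod 73 = 59.
h = q_inv·(m₁ − m₂) mod p = 38·(18 − 59) mod 47 = 40.
m = m₂ + h·q = 59 + 40·73 = 2979.

2979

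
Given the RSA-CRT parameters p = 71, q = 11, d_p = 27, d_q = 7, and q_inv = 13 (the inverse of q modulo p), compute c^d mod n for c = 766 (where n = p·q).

479

m₁ = c^(d_p) mod p: c ≡ 56 (mod 71), and 56^27 mod 71 = 53.
m₂ = c^(d_q) mod q: c ≡ 7 (mod 11), and 7^7 mod 11 = 6.
h = q_inv·(m₁ − m₂) mod p = 13·(53 − 6) mod 71 = 43.
m = m₂ + h·q = 6 + 43·11 = 479.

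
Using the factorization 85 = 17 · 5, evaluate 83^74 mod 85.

4

Mod 17: 83 ≡ 15; by Fermat, exponent reduces to 74 mod 16 = 10; 15^10 ≡ 4 (mod 17).
Mod 5: 83 ≡ 3; by Fermat, exponent reduces to 74 mod 4 = 2; 3^2 ≡ 4 (mod 5).
Combine by CRT: x ≡ 4 (mod 17), x ≡ 4 (mod 5) ⇒ x ≡ 4 (mod 85).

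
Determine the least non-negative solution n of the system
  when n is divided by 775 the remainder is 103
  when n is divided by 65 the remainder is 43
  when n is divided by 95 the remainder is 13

39628

gcd(775, 65) = 5 and 5 | (43 − 103), so the pair is consistent; merging gives n ≡ 9403 (mod 10075), where 10075 = lcm(775, 65).
gcd(10075, 95) = 5 and 5 | (13 − 9403), so the pair is consistent; merging gives n ≡ 39628 (mod 191425), where 191425 = lcm(10075, 95).
The solution is unique modulo lcm(775, 65, 95) = 191425.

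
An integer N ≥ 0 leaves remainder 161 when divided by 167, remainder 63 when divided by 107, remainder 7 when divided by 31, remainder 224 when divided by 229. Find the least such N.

117069833

From N ≡ 161 (mod 167) write N = 161 + 167t. Substituting into N ≡ 63 (mod 107) gives 167t ≡ 9 (mod 107), and since 60⁻¹ ≡ 66 (mod 107), t ≡ 59. Hence N ≡ 161 + 167·59 = 10014 (mod 17869).
From N ≡ 10014 (mod 17869) write N = 10014 + 17869t. Substituting into N ≡ 7 (mod 31) gives 17869t ≡ 6 (mod 31), and since 13⁻¹ ≡ 12 (mod 31), t ≡ 10. Hence N ≡ 10014 + 17869·10 = 188704 (mod 553939).
From N ≡ 188704 (mod 553939) write N = 188704 + 553939t. Substituting into N ≡ 224 (mod 229) gives 553939t ≡ 216 (mod 229), and since 217⁻¹ ≡ 19 (mod 229), t ≡ 211. Hence N ≡ 188704 + 553939·211 = 117069833 (mod 126852031).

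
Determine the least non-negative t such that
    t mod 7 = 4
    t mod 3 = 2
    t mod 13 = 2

158

The moduli are pairwise coprime; N = 7·3·13 = 273.
N/7 = 39; 39 ≡ 4 (mod 7); 4·2 ≡ 1, so inverse 2.
N/3 = 91; 91 ≡ 1 (mod 3), inverse 1.
N/13 = 21; 21 ≡ 8 (mod 13); 8·5 ≡ 1, so inverse 5.
t ≡ 4·39·2 + 2·91·1 + 2·21·5 = 704.
704 mod 273 = 158.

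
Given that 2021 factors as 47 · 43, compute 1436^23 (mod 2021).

375

Mod 47: 1436 ≡ 26; 26^23 ≡ 46 (mod 47).
Mod 43: 1436 ≡ 17; 17^23 ≡ 31 (mod 43).
Combine by CRT: x ≡ 46 (mod 47), x ≡ 31 (mod 43) ⇒ x ≡ 375 (mod 2021).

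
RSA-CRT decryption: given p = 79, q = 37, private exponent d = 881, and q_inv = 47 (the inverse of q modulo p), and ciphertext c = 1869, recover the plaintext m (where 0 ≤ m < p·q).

d_p = d mod (p−1) = 881 mod 78 = 23; d_q = d mod (q−1) = 17.
m₁ = c^(d_p) mod p: c ≡ 52 (mod 79), and 52^23 mod 79 = 46.
m₂ = c^(d_q) mod q: c ≡ 19 (mod 37), and 19^17 mod 37 = 35.
h = q_inv·(m₁ − m₂) mod p = 47·(46 − 35) mod 79 = 43.
m = m₂ + h·q = 35 + 43·37 = 1626.

1626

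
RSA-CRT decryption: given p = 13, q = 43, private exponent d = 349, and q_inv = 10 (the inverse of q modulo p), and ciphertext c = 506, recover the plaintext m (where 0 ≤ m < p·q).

d_p = d mod (p−1) = 349 mod 12 = 1; d_q = d mod (q−1) = 13.
m₁ = c^(d_p) mod p: c ≡ 12 (mod 13), and 12^1 mod 13 = 12.
m₂ = c^(d_q) mod q: c ≡ 33 (mod 43), and 33^13 mod 43 = 5.
h = q_inv·(m₁ − m₂) mod p = 10·(12 − 5) mod 13 = 5.
m = m₂ + h·q = 5 + 5·43 = 220.

220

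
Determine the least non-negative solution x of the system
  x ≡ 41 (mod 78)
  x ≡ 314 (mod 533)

1913

gcd(78, 533) = 13 and 13 | (314 − 41), so the pair is consistent; merging gives x ≡ 1913 (mod 3198), where 3198 = lcm(78, 533).
The solution is unique modulo lcm(78, 533) = 3198.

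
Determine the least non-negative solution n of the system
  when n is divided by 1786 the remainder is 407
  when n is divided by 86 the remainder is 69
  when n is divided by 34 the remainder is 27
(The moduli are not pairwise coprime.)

Combine the congruences pairwise.
gcd(1786, 86) = 2 and 2 | (69 − 407), so the pair is consistent; merging gives n ≡ 7551 (mod 76798), where 76798 = lcm(1786, 86).
gcd(76798, 34) = 2 and 2 | (27 − 7551), so the pair is consistent; merging gives n ≡ 1082723 (mod 1305566), where 1305566 = lcm(76798, 34).
The solution is unique modulo lcm(1786, 86, 34) = 1305566.

1082723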